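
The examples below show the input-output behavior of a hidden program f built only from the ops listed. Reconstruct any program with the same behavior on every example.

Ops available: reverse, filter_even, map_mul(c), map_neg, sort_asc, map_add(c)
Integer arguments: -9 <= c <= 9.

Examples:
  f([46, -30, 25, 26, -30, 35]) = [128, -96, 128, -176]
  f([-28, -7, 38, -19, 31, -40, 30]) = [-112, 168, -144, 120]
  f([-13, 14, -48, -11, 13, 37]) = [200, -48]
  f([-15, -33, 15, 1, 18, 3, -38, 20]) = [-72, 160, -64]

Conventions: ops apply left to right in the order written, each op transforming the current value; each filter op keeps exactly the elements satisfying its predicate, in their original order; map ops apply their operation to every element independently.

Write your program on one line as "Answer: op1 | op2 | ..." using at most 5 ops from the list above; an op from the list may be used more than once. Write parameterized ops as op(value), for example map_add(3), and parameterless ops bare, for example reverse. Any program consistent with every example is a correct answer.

filter_even | map_add(-4) | map_add(2) | reverse | map_mul(-4)

Check, running the answer program on each example:
  [46, -30, 25, 26, -30, 35] -> [46, -30, 26, -30] -> [42, -34, 22, -34] -> [44, -32, 24, -32] -> [-32, 24, -32, 44] -> [128, -96, 128, -176]
  [-28, -7, 38, -19, 31, -40, 30] -> [-28, 38, -40, 30] -> [-32, 34, -44, 26] -> [-30, 36, -42, 28] -> [28, -42, 36, -30] -> [-112, 168, -144, 120]
  [-13, 14, -48, -11, 13, 37] -> [14, -48] -> [10, -52] -> [12, -50] -> [-50, 12] -> [200, -48]
  [-15, -33, 15, 1, 18, 3, -38, 20] -> [18, -38, 20] -> [14, -42, 16] -> [16, -40, 18] -> [18, -40, 16] -> [-72, 160, -64]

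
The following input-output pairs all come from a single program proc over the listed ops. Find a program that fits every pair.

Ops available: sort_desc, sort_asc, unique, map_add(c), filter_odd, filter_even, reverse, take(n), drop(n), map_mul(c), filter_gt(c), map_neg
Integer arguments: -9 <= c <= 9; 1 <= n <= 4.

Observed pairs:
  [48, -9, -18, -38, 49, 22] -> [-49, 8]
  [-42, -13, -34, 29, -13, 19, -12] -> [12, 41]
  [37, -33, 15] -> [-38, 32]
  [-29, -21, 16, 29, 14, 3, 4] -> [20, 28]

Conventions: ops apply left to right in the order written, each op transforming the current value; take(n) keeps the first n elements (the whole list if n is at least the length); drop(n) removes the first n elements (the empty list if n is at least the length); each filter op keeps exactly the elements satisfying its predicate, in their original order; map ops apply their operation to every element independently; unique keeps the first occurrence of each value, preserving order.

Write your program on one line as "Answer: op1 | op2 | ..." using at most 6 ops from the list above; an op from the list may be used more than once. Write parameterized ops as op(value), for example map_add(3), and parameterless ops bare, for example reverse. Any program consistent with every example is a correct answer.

take(2) | map_add(1) | sort_asc | map_neg | sort_asc

Check, running the answer program on each example:
  [48, -9, -18, -38, 49, 22] -> [48, -9] -> [49, -8] -> [-8, 49] -> [8, -49] -> [-49, 8]
  [-42, -13, -34, 29, -13, 19, -12] -> [-42, -13] -> [-41, -12] -> [-41, -12] -> [41, 12] -> [12, 41]
  [37, -33, 15] -> [37, -33] -> [38, -32] -> [-32, 38] -> [32, -38] -> [-38, 32]
  [-29, -21, 16, 29, 14, 3, 4] -> [-29, -21] -> [-28, -20] -> [-28, -20] -> [28, 20] -> [20, 28]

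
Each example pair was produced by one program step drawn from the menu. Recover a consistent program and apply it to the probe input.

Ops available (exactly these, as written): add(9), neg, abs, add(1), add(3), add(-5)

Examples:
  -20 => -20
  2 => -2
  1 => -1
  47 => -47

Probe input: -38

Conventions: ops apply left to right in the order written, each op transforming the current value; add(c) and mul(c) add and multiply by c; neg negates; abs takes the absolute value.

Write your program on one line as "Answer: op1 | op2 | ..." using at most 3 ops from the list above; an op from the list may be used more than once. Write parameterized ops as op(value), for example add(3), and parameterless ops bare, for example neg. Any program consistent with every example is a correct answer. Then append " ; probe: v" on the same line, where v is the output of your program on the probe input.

abs | neg ; probe: -38

Check, running the answer program on each example:
  -20 -> 20 -> -20
  2 -> 2 -> -2
  1 -> 1 -> -1
  47 -> 47 -> -47
  probe: -38 -> 38 -> -38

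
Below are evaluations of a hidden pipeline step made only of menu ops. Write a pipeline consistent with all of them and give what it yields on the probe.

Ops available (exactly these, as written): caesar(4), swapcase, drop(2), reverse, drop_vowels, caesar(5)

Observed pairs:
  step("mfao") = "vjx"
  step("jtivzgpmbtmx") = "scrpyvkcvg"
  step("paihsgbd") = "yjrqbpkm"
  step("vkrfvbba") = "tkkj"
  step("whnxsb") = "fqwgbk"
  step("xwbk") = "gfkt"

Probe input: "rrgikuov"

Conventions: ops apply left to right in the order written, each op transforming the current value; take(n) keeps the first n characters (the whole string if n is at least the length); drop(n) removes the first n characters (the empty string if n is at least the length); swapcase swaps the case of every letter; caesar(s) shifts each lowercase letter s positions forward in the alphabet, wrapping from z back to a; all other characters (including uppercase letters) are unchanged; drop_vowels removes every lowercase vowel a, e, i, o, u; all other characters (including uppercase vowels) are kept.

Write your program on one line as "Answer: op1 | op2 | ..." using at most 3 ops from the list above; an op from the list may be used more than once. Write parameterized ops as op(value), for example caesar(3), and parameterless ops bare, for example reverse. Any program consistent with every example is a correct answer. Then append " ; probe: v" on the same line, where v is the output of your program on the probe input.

caesar(4) | caesar(5) | drop_vowels ; probe: "prtdx"

Check, running the answer program on each example:
  "mfao" -> "qjes" -> "vojx" -> "vjx"
  "jtivzgpmbtmx" -> "nxmzdktqfxqb" -> "screipyvkcvg" -> "scrpyvkcvg"
  "paihsgbd" -> "temlwkfh" -> "yjrqbpkm" -> "yjrqbpkm"
  "vkrfvbba" -> "zovjzffe" -> "etaoekkj" -> "tkkj"
  "whnxsb" -> "alrbwf" -> "fqwgbk" -> "fqwgbk"
  "xwbk" -> "bafo" -> "gfkt" -> "gfkt"
  probe: "rrgikuov" -> "vvkmoysz" -> "aaprtdxe" -> "prtdx"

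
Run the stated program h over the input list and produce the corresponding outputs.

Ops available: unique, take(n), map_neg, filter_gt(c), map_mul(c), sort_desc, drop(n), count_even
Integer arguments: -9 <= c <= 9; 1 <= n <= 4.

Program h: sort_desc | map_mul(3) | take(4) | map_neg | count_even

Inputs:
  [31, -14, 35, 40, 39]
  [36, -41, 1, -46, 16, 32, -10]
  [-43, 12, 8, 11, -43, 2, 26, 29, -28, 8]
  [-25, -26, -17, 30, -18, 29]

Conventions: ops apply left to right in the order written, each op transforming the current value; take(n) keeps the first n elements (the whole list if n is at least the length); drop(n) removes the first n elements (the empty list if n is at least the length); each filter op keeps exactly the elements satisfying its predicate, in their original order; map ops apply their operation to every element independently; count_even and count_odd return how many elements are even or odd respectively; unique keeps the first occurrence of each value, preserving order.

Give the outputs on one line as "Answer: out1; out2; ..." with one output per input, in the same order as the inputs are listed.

1; 3; 2; 2

Execution, op by op:
  [31, -14, 35, 40, 39] -> [40, 39, 35, 31, -14] -> [120, 117, 105, 93, -42] -> [120, 117, 105, 93] -> [-120, -117, -105, -93] -> 1
  [36, -41, 1, -46, 16, 32, -10] -> [36, 32, 16, 1, -10, -41, -46] -> [108, 96, 48, 3, -30, -123, -138] -> [108, 96, 48, 3] -> [-108, -96, -48, -3] -> 3
  [-43, 12, 8, 11, -43, 2, 26, 29, -28, 8] -> [29, 26, 12, 11, 8, 8, 2, -28, -43, -43] -> [87, 78, 36, 33, 24, 24, 6, -84, -129, -129] -> [87, 78, 36, 33] -> [-87, -78, -36, -33] -> 2
  [-25, -26, -17, 30, -18, 29] -> [30, 29, -17, -18, -25, -26] -> [90, 87, -51, -54, -75, -78] -> [90, 87, -51, -54] -> [-90, -87, 51, 54] -> 2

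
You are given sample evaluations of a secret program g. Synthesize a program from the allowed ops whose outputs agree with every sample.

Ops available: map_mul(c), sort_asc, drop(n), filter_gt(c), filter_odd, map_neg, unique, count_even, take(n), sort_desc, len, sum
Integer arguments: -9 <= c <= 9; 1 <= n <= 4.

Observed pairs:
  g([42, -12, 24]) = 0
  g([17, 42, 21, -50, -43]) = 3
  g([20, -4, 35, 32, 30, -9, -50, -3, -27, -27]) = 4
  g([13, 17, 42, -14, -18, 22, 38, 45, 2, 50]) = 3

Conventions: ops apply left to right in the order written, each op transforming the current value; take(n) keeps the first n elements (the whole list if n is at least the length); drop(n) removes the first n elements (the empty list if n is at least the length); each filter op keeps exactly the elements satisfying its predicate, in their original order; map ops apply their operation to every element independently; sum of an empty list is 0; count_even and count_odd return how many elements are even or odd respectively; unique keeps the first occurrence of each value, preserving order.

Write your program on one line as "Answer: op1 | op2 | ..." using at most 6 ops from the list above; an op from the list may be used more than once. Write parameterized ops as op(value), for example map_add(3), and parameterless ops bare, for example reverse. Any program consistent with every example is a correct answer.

sort_asc | unique | filter_odd | map_mul(-4) | len

Check, running the answer program on each example:
  [42, -12, 24] -> [-12, 24, 42] -> [-12, 24, 42] -> [] -> [] -> 0
  [17, 42, 21, -50, -43] -> [-50, -43, 17, 21, 42] -> [-50, -43, 17, 21, 42] -> [-43, 17, 21] -> [172, -68, -84] -> 3
  [20, -4, 35, 32, 30, -9, -50, -3, -27, -27] -> [-50, -27, -27, -9, -4, -3, 20, 30, 32, 35] -> [-50, -27, -9, -4, -3, 20, 30, 32, 35] -> [-27, -9, -3, 35] -> [108, 36, 12, -140] -> 4
  [13, 17, 42, -14, -18, 22, 38, 45, 2, 50] -> [-18, -14, 2, 13, 17, 22, 38, 42, 45, 50] -> [-18, -14, 2, 13, 17, 22, 38, 42, 45, 50] -> [13, 17, 45] -> [-52, -68, -180] -> 3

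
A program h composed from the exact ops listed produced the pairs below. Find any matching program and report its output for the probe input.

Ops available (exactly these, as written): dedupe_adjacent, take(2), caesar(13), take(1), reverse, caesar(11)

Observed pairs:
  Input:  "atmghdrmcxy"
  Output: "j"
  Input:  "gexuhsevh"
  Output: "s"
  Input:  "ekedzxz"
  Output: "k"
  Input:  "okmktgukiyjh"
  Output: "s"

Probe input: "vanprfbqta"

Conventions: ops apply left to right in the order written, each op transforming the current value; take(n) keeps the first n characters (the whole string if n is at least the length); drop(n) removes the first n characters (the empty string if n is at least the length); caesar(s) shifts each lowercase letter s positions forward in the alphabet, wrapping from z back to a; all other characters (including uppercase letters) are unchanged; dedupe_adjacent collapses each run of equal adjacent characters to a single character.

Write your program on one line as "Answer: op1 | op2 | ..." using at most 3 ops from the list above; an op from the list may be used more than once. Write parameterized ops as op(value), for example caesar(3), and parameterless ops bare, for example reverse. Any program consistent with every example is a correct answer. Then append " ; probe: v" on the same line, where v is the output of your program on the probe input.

reverse | take(1) | caesar(11) ; probe: "l"

Check, running the answer program on each example:
  "atmghdrmcxy" -> "yxcmrdhgmta" -> "y" -> "j"
  "gexuhsevh" -> "hveshuxeg" -> "h" -> "s"
  "ekedzxz" -> "zxzdeke" -> "z" -> "k"
  "okmktgukiyjh" -> "hjyikugtkmko" -> "h" -> "s"
  probe: "vanprfbqta" -> "atqbfrpnav" -> "a" -> "l"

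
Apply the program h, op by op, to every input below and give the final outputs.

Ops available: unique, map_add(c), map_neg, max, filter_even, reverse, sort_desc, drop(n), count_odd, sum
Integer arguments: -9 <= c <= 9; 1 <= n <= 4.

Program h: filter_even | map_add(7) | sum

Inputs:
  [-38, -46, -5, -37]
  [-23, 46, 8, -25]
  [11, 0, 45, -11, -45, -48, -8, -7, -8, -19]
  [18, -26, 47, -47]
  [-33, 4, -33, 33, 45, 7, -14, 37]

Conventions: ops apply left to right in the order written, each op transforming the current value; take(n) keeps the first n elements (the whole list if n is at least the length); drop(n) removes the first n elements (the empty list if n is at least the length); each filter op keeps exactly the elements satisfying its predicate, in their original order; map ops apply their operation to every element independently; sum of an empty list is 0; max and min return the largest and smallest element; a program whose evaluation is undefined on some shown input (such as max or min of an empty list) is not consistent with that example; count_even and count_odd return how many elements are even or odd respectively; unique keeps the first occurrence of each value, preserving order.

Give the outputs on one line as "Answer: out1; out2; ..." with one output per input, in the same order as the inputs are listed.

-70; 68; -36; 6; 4

Execution, op by op:
  [-38, -46, -5, -37] -> [-38, -46] -> [-31, -39] -> -70
  [-23, 46, 8, -25] -> [46, 8] -> [53, 15] -> 68
  [11, 0, 45, -11, -45, -48, -8, -7, -8, -19] -> [0, -48, -8, -8] -> [7, -41, -1, -1] -> -36
  [18, -26, 47, -47] -> [18, -26] -> [25, -19] -> 6
  [-33, 4, -33, 33, 45, 7, -14, 37] -> [4, -14] -> [11, -7] -> 4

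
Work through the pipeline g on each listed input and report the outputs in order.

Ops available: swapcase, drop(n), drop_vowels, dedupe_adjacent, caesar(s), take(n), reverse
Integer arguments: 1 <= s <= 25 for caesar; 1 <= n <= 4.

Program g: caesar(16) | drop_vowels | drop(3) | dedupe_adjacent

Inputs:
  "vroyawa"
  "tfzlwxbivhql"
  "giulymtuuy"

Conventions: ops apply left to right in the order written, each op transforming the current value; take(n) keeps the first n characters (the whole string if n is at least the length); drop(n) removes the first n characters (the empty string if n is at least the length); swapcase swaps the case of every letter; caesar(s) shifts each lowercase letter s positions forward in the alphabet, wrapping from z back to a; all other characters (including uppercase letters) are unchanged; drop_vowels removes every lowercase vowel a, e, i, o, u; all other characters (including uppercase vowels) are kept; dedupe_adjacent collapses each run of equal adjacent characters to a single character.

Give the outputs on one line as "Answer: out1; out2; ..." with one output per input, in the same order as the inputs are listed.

Execution, op by op:
  "vroyawa" -> "lheoqmq" -> "lhqmq" -> "mq" -> "mq"
  "tfzlwxbivhql" -> "jvpbmnrylxgb" -> "jvpbmnrylxgb" -> "bmnrylxgb" -> "bmnrylxgb"
  "giulymtuuy" -> "wykbocjkko" -> "wykbcjkk" -> "bcjkk" -> "bcjk"

"mq"; "bmnrylxgb"; "bcjk"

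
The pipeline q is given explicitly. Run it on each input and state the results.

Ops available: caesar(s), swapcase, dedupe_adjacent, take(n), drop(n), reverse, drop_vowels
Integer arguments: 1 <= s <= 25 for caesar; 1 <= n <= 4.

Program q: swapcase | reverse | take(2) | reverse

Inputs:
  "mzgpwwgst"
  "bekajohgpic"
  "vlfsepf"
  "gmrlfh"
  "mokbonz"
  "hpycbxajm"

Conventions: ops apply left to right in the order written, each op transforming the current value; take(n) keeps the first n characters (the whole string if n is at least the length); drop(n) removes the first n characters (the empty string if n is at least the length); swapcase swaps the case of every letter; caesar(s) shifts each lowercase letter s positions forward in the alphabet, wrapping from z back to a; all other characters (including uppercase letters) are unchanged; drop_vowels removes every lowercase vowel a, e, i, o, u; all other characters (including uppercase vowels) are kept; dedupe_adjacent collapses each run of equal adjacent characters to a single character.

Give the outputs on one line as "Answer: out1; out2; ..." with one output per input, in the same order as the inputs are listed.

Execution, op by op:
  "mzgpwwgst" -> "MZGPWWGST" -> "TSGWWPGZM" -> "TS" -> "ST"
  "bekajohgpic" -> "BEKAJOHGPIC" -> "CIPGHOJAKEB" -> "CI" -> "IC"
  "vlfsepf" -> "VLFSEPF" -> "FPESFLV" -> "FP" -> "PF"
  "gmrlfh" -> "GMRLFH" -> "HFLRMG" -> "HF" -> "FH"
  "mokbonz" -> "MOKBONZ" -> "ZNOBKOM" -> "ZN" -> "NZ"
  "hpycbxajm" -> "HPYCBXAJM" -> "MJAXBCYPH" -> "MJ" -> "JM"

"ST"; "IC"; "PF"; "FH"; "NZ"; "JM"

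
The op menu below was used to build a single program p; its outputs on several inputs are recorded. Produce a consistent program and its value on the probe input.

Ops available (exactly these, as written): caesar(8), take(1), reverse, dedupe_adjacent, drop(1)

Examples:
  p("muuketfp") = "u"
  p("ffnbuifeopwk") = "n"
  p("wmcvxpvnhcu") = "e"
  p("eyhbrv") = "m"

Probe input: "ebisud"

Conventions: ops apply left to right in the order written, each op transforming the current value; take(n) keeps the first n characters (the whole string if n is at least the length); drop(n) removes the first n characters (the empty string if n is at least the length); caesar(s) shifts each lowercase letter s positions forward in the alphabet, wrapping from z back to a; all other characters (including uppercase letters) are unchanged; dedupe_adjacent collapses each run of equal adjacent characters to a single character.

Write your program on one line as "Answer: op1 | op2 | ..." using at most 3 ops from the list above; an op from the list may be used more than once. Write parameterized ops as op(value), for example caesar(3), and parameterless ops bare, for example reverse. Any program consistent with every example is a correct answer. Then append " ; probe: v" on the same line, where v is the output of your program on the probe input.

caesar(8) | take(1) ; probe: "m"

Check, running the answer program on each example:
  "muuketfp" -> "uccsmbnx" -> "u"
  "ffnbuifeopwk" -> "nnvjcqnmwxes" -> "n"
  "wmcvxpvnhcu" -> "eukdfxdvpkc" -> "e"
  "eyhbrv" -> "mgpjzd" -> "m"
  probe: "ebisud" -> "mjqacl" -> "m"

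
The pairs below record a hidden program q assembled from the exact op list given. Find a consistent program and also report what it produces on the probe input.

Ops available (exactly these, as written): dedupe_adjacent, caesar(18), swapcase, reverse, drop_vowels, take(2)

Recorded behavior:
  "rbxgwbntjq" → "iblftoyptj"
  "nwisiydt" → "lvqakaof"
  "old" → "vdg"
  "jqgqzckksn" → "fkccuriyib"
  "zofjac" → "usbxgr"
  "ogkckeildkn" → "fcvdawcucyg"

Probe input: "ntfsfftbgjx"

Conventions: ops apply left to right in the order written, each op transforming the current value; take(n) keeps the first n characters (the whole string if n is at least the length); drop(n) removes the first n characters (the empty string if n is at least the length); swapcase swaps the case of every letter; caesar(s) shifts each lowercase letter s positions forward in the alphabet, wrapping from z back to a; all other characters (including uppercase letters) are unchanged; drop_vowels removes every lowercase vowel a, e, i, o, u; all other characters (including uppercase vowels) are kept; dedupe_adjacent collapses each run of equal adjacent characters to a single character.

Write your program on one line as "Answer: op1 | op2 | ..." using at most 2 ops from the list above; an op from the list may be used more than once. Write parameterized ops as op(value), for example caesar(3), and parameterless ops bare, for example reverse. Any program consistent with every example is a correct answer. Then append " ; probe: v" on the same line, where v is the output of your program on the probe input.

caesar(18) | reverse ; probe: "pbytlxxkxlf"

Check, running the answer program on each example:
  "rbxgwbntjq" -> "jtpyotflbi" -> "iblftoyptj"
  "nwisiydt" -> "foakaqvl" -> "lvqakaof"
  "old" -> "gdv" -> "vdg"
  "jqgqzckksn" -> "biyirucckf" -> "fkccuriyib"
  "zofjac" -> "rgxbsu" -> "usbxgr"
  "ogkckeildkn" -> "gycucwadvcf" -> "fcvdawcucyg"
  probe: "ntfsfftbgjx" -> "flxkxxltybp" -> "pbytlxxkxlf"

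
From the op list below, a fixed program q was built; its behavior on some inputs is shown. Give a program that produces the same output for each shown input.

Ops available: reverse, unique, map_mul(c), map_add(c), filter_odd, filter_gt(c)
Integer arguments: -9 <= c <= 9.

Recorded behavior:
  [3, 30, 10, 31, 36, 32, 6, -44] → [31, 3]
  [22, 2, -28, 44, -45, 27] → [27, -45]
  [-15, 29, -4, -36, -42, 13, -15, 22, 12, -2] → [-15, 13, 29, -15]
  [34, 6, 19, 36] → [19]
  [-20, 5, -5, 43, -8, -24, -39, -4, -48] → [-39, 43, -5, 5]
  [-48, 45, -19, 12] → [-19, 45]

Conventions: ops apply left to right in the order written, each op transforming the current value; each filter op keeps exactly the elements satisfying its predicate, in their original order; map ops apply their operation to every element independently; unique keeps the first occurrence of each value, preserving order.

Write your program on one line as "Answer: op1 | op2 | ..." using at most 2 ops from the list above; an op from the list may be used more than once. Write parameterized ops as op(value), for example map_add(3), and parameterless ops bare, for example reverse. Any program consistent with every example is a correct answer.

reverse | filter_odd

Check, running the answer program on each example:
  [3, 30, 10, 31, 36, 32, 6, -44] -> [-44, 6, 32, 36, 31, 10, 30, 3] -> [31, 3]
  [22, 2, -28, 44, -45, 27] -> [27, -45, 44, -28, 2, 22] -> [27, -45]
  [-15, 29, -4, -36, -42, 13, -15, 22, 12, -2] -> [-2, 12, 22, -15, 13, -42, -36, -4, 29, -15] -> [-15, 13, 29, -15]
  [34, 6, 19, 36] -> [36, 19, 6, 34] -> [19]
  [-20, 5, -5, 43, -8, -24, -39, -4, -48] -> [-48, -4, -39, -24, -8, 43, -5, 5, -20] -> [-39, 43, -5, 5]
  [-48, 45, -19, 12] -> [12, -19, 45, -48] -> [-19, 45]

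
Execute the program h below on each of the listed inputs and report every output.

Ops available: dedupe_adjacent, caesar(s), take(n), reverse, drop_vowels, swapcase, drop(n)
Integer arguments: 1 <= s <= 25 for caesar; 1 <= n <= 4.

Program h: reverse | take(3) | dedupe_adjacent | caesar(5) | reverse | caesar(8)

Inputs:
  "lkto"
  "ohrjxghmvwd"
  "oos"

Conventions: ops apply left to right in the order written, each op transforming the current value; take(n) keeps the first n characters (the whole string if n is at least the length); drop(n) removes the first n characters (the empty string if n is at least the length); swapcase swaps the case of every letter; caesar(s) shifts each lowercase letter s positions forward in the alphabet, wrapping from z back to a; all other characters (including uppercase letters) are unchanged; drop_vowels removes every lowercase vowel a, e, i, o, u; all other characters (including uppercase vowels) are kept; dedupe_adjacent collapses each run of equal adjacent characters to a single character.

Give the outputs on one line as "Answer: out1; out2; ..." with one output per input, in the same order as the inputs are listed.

"xgb"; "ijq"; "bf"

Execution, op by op:
  "lkto" -> "otkl" -> "otk" -> "otk" -> "typ" -> "pyt" -> "xgb"
  "ohrjxghmvwd" -> "dwvmhgxjrho" -> "dwv" -> "dwv" -> "iba" -> "abi" -> "ijq"
  "oos" -> "soo" -> "soo" -> "so" -> "xt" -> "tx" -> "bf"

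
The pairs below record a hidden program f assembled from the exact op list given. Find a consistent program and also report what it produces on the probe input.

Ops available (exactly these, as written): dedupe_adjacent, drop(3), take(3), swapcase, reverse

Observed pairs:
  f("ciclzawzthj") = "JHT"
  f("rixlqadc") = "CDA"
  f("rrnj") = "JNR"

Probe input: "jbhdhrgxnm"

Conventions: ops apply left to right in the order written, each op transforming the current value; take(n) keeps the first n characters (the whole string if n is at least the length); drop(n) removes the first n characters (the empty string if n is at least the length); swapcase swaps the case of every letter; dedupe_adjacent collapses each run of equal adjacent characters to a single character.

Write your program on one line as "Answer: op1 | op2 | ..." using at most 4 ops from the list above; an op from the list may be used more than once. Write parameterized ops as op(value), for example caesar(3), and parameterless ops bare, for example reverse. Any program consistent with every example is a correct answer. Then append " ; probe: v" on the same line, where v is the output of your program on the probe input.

swapcase | reverse | take(3) ; probe: "MNX"

Check, running the answer program on each example:
  "ciclzawzthj" -> "CICLZAWZTHJ" -> "JHTZWAZLCIC" -> "JHT"
  "rixlqadc" -> "RIXLQADC" -> "CDAQLXIR" -> "CDA"
  "rrnj" -> "RRNJ" -> "JNRR" -> "JNR"
  probe: "jbhdhrgxnm" -> "JBHDHRGXNM" -> "MNXGRHDHBJ" -> "MNX"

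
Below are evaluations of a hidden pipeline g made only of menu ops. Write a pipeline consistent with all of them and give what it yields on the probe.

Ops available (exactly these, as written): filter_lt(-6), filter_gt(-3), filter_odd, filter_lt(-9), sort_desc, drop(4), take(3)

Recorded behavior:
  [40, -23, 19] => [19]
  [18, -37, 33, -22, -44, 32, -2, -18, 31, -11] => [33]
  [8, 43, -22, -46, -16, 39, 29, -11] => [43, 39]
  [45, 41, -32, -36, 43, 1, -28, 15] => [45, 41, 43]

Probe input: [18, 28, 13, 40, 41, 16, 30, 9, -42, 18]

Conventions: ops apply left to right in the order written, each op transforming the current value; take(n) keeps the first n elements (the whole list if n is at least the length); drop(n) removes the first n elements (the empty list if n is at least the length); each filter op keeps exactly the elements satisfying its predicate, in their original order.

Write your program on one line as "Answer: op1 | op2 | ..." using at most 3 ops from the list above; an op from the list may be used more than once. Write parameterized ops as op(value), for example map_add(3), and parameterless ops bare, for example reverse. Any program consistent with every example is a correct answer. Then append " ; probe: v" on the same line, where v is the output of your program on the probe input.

filter_gt(-3) | take(3) | filter_odd ; probe: [13]

Check, running the answer program on each example:
  [40, -23, 19] -> [40, 19] -> [40, 19] -> [19]
  [18, -37, 33, -22, -44, 32, -2, -18, 31, -11] -> [18, 33, 32, -2, 31] -> [18, 33, 32] -> [33]
  [8, 43, -22, -46, -16, 39, 29, -11] -> [8, 43, 39, 29] -> [8, 43, 39] -> [43, 39]
  [45, 41, -32, -36, 43, 1, -28, 15] -> [45, 41, 43, 1, 15] -> [45, 41, 43] -> [45, 41, 43]
  probe: [18, 28, 13, 40, 41, 16, 30, 9, -42, 18] -> [18, 28, 13, 40, 41, 16, 30, 9, 18] -> [18, 28, 13] -> [13]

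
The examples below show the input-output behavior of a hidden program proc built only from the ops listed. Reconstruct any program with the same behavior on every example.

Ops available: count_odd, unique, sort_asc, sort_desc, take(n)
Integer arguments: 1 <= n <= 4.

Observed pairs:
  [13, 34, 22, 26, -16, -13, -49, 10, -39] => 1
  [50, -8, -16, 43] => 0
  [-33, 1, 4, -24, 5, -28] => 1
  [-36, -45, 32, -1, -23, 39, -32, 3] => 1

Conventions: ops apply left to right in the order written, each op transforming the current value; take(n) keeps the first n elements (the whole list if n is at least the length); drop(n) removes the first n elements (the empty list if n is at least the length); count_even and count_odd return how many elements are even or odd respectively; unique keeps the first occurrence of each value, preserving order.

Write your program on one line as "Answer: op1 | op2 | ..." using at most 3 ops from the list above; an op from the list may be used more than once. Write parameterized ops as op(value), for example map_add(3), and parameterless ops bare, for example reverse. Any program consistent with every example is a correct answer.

sort_asc | take(1) | count_odd

Check, running the answer program on each example:
  [13, 34, 22, 26, -16, -13, -49, 10, -39] -> [-49, -39, -16, -13, 10, 13, 22, 26, 34] -> [-49] -> 1
  [50, -8, -16, 43] -> [-16, -8, 43, 50] -> [-16] -> 0
  [-33, 1, 4, -24, 5, -28] -> [-33, -28, -24, 1, 4, 5] -> [-33] -> 1
  [-36, -45, 32, -1, -23, 39, -32, 3] -> [-45, -36, -32, -23, -1, 3, 32, 39] -> [-45] -> 1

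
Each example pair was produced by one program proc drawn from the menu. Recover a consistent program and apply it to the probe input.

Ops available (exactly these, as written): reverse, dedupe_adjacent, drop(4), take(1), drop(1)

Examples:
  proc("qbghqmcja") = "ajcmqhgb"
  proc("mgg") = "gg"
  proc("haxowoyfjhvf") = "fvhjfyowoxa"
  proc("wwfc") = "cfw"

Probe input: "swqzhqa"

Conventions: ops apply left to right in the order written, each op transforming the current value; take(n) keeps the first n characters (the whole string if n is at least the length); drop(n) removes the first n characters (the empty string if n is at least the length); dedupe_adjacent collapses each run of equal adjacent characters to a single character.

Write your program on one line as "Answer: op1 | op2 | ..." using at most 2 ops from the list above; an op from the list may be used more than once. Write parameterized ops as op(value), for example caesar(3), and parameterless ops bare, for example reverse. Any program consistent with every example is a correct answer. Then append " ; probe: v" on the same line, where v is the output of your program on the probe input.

drop(1) | reverse ; probe: "aqhzqw"

Check, running the answer program on each example:
  "qbghqmcja" -> "bghqmcja" -> "ajcmqhgb"
  "mgg" -> "gg" -> "gg"
  "haxowoyfjhvf" -> "axowoyfjhvf" -> "fvhjfyowoxa"
  "wwfc" -> "wfc" -> "cfw"
  probe: "swqzhqa" -> "wqzhqa" -> "aqhzqw"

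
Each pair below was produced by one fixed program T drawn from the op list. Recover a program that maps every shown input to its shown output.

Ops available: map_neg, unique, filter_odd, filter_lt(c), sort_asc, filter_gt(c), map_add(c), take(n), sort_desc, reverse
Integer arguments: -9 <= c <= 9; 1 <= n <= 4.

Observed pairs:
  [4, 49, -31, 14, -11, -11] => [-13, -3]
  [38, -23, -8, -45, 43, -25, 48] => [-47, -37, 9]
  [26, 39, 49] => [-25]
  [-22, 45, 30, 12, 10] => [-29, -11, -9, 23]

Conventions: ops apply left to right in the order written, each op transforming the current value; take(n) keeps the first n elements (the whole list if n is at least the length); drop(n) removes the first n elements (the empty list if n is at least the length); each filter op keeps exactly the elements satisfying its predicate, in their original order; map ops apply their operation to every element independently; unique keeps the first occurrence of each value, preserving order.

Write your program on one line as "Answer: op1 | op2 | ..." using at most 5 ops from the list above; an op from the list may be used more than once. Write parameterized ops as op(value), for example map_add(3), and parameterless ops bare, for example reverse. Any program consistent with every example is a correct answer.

map_add(-1) | sort_desc | map_neg | filter_odd

Check, running the answer program on each example:
  [4, 49, -31, 14, -11, -11] -> [3, 48, -32, 13, -12, -12] -> [48, 13, 3, -12, -12, -32] -> [-48, -13, -3, 12, 12, 32] -> [-13, -3]
  [38, -23, -8, -45, 43, -25, 48] -> [37, -24, -9, -46, 42, -26, 47] -> [47, 42, 37, -9, -24, -26, -46] -> [-47, -42, -37, 9, 24, 26, 46] -> [-47, -37, 9]
  [26, 39, 49] -> [25, 38, 48] -> [48, 38, 25] -> [-48, -38, -25] -> [-25]
  [-22, 45, 30, 12, 10] -> [-23, 44, 29, 11, 9] -> [44, 29, 11, 9, -23] -> [-44, -29, -11, -9, 23] -> [-29, -11, -9, 23]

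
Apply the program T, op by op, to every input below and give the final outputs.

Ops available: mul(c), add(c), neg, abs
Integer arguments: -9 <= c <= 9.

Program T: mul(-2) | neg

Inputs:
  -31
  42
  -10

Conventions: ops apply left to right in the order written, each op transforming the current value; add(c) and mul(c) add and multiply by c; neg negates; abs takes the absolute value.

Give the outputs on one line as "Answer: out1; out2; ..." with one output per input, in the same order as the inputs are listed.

Execution, op by op:
  -31 -> 62 -> -62
  42 -> -84 -> 84
  -10 -> 20 -> -20

-62; 84; -20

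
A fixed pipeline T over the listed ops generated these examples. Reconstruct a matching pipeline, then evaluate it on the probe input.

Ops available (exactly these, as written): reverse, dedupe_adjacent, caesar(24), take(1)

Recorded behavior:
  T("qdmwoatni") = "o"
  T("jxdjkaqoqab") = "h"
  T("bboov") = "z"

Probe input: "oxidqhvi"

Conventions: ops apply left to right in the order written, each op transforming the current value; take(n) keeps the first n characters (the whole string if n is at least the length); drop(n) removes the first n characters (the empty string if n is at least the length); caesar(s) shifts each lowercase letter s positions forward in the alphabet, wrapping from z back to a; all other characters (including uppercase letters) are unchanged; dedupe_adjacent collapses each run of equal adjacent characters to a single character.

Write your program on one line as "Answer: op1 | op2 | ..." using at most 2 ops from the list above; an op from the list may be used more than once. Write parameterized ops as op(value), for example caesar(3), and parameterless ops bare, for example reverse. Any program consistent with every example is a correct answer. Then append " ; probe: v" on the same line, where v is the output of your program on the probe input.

take(1) | caesar(24) ; probe: "m"

Check, running the answer program on each example:
  "qdmwoatni" -> "q" -> "o"
  "jxdjkaqoqab" -> "j" -> "h"
  "bboov" -> "b" -> "z"
  probe: "oxidqhvi" -> "o" -> "m"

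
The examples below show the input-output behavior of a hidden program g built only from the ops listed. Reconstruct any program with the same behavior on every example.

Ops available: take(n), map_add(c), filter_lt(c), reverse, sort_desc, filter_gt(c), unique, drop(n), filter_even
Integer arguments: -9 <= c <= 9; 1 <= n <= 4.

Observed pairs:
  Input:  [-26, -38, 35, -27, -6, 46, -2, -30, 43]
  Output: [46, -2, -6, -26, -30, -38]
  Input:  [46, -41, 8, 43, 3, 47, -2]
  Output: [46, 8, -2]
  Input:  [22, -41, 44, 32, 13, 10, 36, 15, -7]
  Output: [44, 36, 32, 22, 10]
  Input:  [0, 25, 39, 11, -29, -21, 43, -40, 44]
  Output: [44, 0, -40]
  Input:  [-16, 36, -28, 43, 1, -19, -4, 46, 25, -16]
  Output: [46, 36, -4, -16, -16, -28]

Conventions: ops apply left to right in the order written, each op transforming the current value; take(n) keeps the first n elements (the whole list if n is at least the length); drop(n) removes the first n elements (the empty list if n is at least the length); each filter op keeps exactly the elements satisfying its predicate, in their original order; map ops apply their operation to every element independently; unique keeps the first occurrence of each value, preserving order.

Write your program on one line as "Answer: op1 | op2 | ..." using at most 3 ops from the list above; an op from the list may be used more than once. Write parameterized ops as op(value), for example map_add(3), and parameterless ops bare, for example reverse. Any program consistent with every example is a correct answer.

filter_even | reverse | sort_desc

Check, running the answer program on each example:
  [-26, -38, 35, -27, -6, 46, -2, -30, 43] -> [-26, -38, -6, 46, -2, -30] -> [-30, -2, 46, -6, -38, -26] -> [46, -2, -6, -26, -30, -38]
  [46, -41, 8, 43, 3, 47, -2] -> [46, 8, -2] -> [-2, 8, 46] -> [46, 8, -2]
  [22, -41, 44, 32, 13, 10, 36, 15, -7] -> [22, 44, 32, 10, 36] -> [36, 10, 32, 44, 22] -> [44, 36, 32, 22, 10]
  [0, 25, 39, 11, -29, -21, 43, -40, 44] -> [0, -40, 44] -> [44, -40, 0] -> [44, 0, -40]
  [-16, 36, -28, 43, 1, -19, -4, 46, 25, -16] -> [-16, 36, -28, -4, 46, -16] -> [-16, 46, -4, -28, 36, -16] -> [46, 36, -4, -16, -16, -28]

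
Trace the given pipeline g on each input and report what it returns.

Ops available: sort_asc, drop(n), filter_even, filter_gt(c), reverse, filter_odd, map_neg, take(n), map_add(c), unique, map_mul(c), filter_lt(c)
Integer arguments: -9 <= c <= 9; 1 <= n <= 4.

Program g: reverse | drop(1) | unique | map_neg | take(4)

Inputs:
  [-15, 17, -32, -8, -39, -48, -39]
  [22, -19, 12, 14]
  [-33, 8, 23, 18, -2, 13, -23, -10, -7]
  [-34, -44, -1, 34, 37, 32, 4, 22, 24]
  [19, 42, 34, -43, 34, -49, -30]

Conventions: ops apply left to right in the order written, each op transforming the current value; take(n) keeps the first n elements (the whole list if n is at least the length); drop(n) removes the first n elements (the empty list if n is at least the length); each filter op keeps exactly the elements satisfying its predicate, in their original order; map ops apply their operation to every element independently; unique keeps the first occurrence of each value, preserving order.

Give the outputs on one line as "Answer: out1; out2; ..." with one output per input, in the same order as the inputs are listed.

Execution, op by op:
  [-15, 17, -32, -8, -39, -48, -39] -> [-39, -48, -39, -8, -32, 17, -15] -> [-48, -39, -8, -32, 17, -15] -> [-48, -39, -8, -32, 17, -15] -> [48, 39, 8, 32, -17, 15] -> [48, 39, 8, 32]
  [22, -19, 12, 14] -> [14, 12, -19, 22] -> [12, -19, 22] -> [12, -19, 22] -> [-12, 19, -22] -> [-12, 19, -22]
  [-33, 8, 23, 18, -2, 13, -23, -10, -7] -> [-7, -10, -23, 13, -2, 18, 23, 8, -33] -> [-10, -23, 13, -2, 18, 23, 8, -33] -> [-10, -23, 13, -2, 18, 23, 8, -33] -> [10, 23, -13, 2, -18, -23, -8, 33] -> [10, 23, -13, 2]
  [-34, -44, -1, 34, 37, 32, 4, 22, 24] -> [24, 22, 4, 32, 37, 34, -1, -44, -34] -> [22, 4, 32, 37, 34, -1, -44, -34] -> [22, 4, 32, 37, 34, -1, -44, -34] -> [-22, -4, -32, -37, -34, 1, 44, 34] -> [-22, -4, -32, -37]
  [19, 42, 34, -43, 34, -49, -30] -> [-30, -49, 34, -43, 34, 42, 19] -> [-49, 34, -43, 34, 42, 19] -> [-49, 34, -43, 42, 19] -> [49, -34, 43, -42, -19] -> [49, -34, 43, -42]

[48, 39, 8, 32]; [-12, 19, -22]; [10, 23, -13, 2]; [-22, -4, -32, -37]; [49, -34, 43, -42]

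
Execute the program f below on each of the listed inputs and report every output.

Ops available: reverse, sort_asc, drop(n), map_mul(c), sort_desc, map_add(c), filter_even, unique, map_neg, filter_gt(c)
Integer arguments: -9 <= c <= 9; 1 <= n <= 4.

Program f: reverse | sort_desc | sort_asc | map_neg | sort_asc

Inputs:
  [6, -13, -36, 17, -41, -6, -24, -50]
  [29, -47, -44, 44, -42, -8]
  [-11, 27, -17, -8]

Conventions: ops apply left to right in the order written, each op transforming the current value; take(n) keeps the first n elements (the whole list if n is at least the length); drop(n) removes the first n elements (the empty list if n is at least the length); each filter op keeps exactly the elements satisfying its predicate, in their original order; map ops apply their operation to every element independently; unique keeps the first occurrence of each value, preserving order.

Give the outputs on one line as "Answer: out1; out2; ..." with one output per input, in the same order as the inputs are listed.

Execution, op by op:
  [6, -13, -36, 17, -41, -6, -24, -50] -> [-50, -24, -6, -41, 17, -36, -13, 6] -> [17, 6, -6, -13, -24, -36, -41, -50] -> [-50, -41, -36, -24, -13, -6, 6, 17] -> [50, 41, 36, 24, 13, 6, -6, -17] -> [-17, -6, 6, 13, 24, 36, 41, 50]
  [29, -47, -44, 44, -42, -8] -> [-8, -42, 44, -44, -47, 29] -> [44, 29, -8, -42, -44, -47] -> [-47, -44, -42, -8, 29, 44] -> [47, 44, 42, 8, -29, -44] -> [-44, -29, 8, 42, 44, 47]
  [-11, 27, -17, -8] -> [-8, -17, 27, -11] -> [27, -8, -11, -17] -> [-17, -11, -8, 27] -> [17, 11, 8, -27] -> [-27, 8, 11, 17]

[-17, -6, 6, 13, 24, 36, 41, 50]; [-44, -29, 8, 42, 44, 47]; [-27, 8, 11, 17]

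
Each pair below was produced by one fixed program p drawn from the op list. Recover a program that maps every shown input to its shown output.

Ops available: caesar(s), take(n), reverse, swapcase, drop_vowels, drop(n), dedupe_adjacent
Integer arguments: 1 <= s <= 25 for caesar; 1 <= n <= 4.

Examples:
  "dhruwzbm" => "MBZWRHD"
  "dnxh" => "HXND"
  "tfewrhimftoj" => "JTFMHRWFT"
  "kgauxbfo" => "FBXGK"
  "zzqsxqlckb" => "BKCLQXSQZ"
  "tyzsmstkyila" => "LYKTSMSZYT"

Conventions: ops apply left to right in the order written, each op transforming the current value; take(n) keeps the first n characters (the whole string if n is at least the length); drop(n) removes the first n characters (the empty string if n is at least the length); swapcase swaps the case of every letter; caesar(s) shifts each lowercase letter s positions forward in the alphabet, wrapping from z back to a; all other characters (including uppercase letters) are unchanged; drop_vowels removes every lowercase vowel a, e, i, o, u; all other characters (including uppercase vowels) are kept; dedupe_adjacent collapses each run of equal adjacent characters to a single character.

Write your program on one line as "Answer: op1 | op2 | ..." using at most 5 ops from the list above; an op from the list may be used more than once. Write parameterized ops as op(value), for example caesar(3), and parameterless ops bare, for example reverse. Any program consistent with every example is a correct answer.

reverse | drop_vowels | swapcase | dedupe_adjacent

Check, running the answer program on each example:
  "dhruwzbm" -> "mbzwurhd" -> "mbzwrhd" -> "MBZWRHD" -> "MBZWRHD"
  "dnxh" -> "hxnd" -> "hxnd" -> "HXND" -> "HXND"
  "tfewrhimftoj" -> "jotfmihrweft" -> "jtfmhrwft" -> "JTFMHRWFT" -> "JTFMHRWFT"
  "kgauxbfo" -> "ofbxuagk" -> "fbxgk" -> "FBXGK" -> "FBXGK"
  "zzqsxqlckb" -> "bkclqxsqzz" -> "bkclqxsqzz" -> "BKCLQXSQZZ" -> "BKCLQXSQZ"
  "tyzsmstkyila" -> "aliyktsmszyt" -> "lyktsmszyt" -> "LYKTSMSZYT" -> "LYKTSMSZYT"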